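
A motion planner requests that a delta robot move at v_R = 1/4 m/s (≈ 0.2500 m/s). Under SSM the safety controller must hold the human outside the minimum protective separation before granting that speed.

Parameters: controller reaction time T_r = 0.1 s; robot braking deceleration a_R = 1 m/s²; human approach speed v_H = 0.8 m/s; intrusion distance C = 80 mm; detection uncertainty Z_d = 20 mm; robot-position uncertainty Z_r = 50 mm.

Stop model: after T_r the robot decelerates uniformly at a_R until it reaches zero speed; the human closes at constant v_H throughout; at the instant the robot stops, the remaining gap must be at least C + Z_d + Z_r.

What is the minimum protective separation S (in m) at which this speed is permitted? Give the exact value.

braking lasts T_s = (1/4)/1 = 0.2500 s
robot in T_r: 0.2500·0.1000 = 0.0250 m
braking distance = 0.2500²/(2·1.0000) = 0.0312 m
human over T_r+T_s: 0.8000·(0.1000+0.2500) = 0.2800 m
margins: 0.0800+0.0200+0.0500 = 0.1500 m
S_min ≈ 0.0250+0.0312+0.2800+0.1500  ⇒  S_min = 389/800 m

S_min = 389/800 m = 0.4863 m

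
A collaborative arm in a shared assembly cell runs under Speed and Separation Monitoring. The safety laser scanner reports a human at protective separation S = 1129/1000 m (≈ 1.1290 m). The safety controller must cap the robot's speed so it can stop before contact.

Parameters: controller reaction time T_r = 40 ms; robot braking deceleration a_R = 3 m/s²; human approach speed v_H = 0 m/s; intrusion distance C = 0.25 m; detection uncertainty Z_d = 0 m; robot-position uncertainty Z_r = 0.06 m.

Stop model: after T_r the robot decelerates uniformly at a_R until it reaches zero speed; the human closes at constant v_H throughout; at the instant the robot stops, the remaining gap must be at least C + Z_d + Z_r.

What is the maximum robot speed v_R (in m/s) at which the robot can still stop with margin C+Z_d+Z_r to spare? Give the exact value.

v_R_max = 21/10 m/s = 2.1000 m/s

quadratic (1/6)·v² + (1/25)·v + (-819/1000) = 0
  disc = (1/25)² − 4·(1/6)·(-819/1000) = 1369/2500 ; √disc = 37/50
  v_R = (−(1/25) + 37/50) / (2·(1/6)) = 21/10 m/s
check:
T_s = v_R/a_R = (21/10)/3 = 0.7000 s
robot covers v_R·T_r = 2.1000·0.0400 = 0.0840 m before braking
robot covers 2.1000·0.7000 − ½·3.0000·0.7000² = 0.7350 m while stopping
human over T_r+T_s: 0.0000·(0.0400+0.7000) = 0.0000 m
residual clearance needed = 0.2500+0.0000+0.0600 = 0.3100 m
sum ≈ 0.0840+0.7350+0.0000+0.3100 ≈ 1.1290 m = S ✓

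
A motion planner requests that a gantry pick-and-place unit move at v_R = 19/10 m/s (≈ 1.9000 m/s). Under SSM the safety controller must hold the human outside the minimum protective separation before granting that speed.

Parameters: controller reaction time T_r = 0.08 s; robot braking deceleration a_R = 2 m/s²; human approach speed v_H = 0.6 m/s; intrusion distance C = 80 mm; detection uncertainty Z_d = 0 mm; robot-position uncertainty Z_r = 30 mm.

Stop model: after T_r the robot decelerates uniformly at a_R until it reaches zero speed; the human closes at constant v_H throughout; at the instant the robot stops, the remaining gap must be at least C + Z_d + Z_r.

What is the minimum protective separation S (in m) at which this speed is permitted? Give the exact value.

stop time T_s = (19/10)/2 = 0.9500 s
robot in T_r: 1.9000·0.0800 = 0.1520 m
robot under decel: 1.9000²/(2·2.0000) = 0.9025 m
human over T_r+T_s: 0.6000·(0.0800+0.9500) = 0.6180 m
residual clearance needed = 0.0800+0.0000+0.0300 = 0.1100 m
S_min ≈ 0.1520+0.9025+0.6180+0.1100  ⇒  S_min = 713/400 m

S_min = 713/400 m = 1.7825 m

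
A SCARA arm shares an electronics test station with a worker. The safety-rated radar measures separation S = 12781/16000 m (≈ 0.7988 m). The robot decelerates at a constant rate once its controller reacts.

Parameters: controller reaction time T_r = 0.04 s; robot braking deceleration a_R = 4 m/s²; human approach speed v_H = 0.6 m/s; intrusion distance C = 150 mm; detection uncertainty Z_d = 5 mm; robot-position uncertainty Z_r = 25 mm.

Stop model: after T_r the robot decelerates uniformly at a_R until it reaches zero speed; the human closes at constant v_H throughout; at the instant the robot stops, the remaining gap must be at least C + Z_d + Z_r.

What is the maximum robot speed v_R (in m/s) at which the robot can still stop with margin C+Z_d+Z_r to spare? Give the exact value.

v_R_max = 31/20 m/s = 1.5500 m/s

collect terms ⇒ (1/8)·v_R² + (19/100)·v_R + (-9517/16000) = 0
  disc = (19/100)² − 4·(1/8)·(-9517/16000) = 53361/160000 ; √disc = 231/400
  v_R = (−(19/100) + 231/400) / (2·(1/8)) = 31/20 m/s
check:
braking lasts T_s = (31/20)/4 = 0.3875 s
reaction-phase robot travel = 1.5500·0.0400 = 0.0620 m
braking distance = 1.5500²/(2·4.0000) = 0.3003 m
person approaches 0.6000·(0.0400+0.3875) = 0.2565 m
residual clearance needed = 0.1500+0.0050+0.0250 = 0.1800 m
sum ≈ 0.0620+0.3003+0.2565+0.1800 ≈ 0.7988 m = S ✓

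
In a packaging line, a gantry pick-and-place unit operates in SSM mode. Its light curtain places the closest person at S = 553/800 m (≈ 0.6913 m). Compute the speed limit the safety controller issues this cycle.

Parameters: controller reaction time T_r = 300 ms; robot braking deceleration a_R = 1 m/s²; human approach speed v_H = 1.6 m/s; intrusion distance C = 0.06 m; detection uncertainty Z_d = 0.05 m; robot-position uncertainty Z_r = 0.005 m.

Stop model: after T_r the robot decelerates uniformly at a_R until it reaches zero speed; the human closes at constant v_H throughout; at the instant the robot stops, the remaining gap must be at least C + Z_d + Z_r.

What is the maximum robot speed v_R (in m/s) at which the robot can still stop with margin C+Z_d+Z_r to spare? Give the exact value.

v_R_max = 1/20 m/s = 0.0500 m/s

at the boundary: (1/2)·v² + (19/10)·v + (-77/800) = 0
  disc = (19/10)² − 4·(1/2)·(-77/800) = 1521/400 ; √disc = 39/20
  v_R = (−(19/10) + 39/20) / (2·(1/2)) = 1/20 m/s
check:
stop time T_s = (1/20)/1 = 0.0500 s
reaction-phase robot travel = 0.0500·0.3000 = 0.0150 m
robot covers 0.0500·0.0500 − ½·1.0000·0.0500² = 0.0013 m while stopping
human closes 1.6000·0.3500 = 0.5600 m
C+Z_d+Z_r = 0.0600+0.0500+0.0050 = 0.1150 m
sum ≈ 0.0150+0.0013+0.5600+0.1150 ≈ 0.6913 m = S ✓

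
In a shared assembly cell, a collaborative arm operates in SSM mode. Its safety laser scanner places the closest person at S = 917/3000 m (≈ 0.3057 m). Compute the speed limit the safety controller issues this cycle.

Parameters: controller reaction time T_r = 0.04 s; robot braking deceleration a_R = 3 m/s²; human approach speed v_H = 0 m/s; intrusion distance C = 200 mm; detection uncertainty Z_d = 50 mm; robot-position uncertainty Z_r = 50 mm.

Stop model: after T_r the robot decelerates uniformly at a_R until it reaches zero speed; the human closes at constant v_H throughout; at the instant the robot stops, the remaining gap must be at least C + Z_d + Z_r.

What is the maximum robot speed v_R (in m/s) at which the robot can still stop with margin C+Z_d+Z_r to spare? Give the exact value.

at the boundary: (1/6)·v² + (1/25)·v + (-17/3000) = 0
  disc = (1/25)² − 4·(1/6)·(-17/3000) = 121/22500 ; √disc = 11/150
  v_R = (−(1/25) + 11/150) / (2·(1/6)) = 1/10 m/s
check:
braking lasts T_s = (1/10)/3 = 0.0333 s
robot in T_r: 0.1000·0.0400 = 0.0040 m
robot covers 0.1000·0.0333 − ½·3.0000·0.0333² = 0.0017 m while stopping
human over T_r+T_s: 0.0000·(0.0400+0.0333) = 0.0000 m
residual clearance needed = 0.2000+0.0500+0.0500 = 0.3000 m
sum ≈ 0.0040+0.0017+0.0000+0.3000 ≈ 0.3057 m = S ✓

v_R_max = 1/10 m/s = 0.1000 m/s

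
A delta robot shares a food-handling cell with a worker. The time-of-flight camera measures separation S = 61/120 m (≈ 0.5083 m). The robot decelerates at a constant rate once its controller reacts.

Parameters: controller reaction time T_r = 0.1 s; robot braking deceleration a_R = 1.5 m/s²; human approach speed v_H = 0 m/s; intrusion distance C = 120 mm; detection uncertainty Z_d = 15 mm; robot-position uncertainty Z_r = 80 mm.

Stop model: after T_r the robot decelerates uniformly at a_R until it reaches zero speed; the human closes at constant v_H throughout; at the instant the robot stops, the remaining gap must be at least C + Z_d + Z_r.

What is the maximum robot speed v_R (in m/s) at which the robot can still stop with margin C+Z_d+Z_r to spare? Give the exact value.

at the boundary: (1/3)·v² + (1/10)·v + (-22/75) = 0
  disc = (1/10)² − 4·(1/3)·(-22/75) = 361/900 ; √disc = 19/30
  v_R = (−(1/10) + 19/30) / (2·(1/3)) = 4/5 m/s
check:
stop time T_s = (4/5)/(3/2) = 0.5333 s
robot covers v_R·T_r = 0.8000·0.1000 = 0.0800 m before braking
robot covers 0.8000·0.5333 − ½·1.5000·0.5333² = 0.2133 m while stopping
human closes 0.0000·0.6333 = 0.0000 m
C+Z_d+Z_r = 0.1200+0.0150+0.0800 = 0.2150 m
sum ≈ 0.0800+0.2133+0.0000+0.2150 ≈ 0.5083 m = S ✓

v_R_max = 4/5 m/s = 0.8000 m/s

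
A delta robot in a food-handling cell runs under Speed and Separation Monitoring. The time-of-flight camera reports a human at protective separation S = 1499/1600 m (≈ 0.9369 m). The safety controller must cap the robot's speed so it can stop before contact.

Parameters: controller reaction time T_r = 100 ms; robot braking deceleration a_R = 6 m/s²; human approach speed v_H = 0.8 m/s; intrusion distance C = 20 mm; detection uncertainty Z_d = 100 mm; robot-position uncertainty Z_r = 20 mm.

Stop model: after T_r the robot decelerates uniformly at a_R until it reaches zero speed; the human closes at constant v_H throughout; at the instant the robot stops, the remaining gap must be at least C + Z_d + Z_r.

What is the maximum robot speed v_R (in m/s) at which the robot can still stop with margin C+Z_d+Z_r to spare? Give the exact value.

quadratic (1/12)·v² + (7/30)·v + (-1147/1600) = 0
  disc = (7/30)² − 4·(1/12)·(-1147/1600) = 169/576 ; √disc = 13/24
  v_R = (−(7/30) + 13/24) / (2·(1/12)) = 37/20 m/s
check:
braking lasts T_s = (37/20)/6 = 0.3083 s
robot in T_r: 1.8500·0.1000 = 0.1850 m
robot under decel: 1.8500²/(2·6.0000) = 0.2852 m
human over T_r+T_s: 0.8000·(0.1000+0.3083) = 0.3267 m
residual clearance needed = 0.0200+0.1000+0.0200 = 0.1400 m
sum ≈ 0.1850+0.2852+0.3267+0.1400 ≈ 0.9369 m = S ✓

v_R_max = 37/20 m/s = 1.8500 m/s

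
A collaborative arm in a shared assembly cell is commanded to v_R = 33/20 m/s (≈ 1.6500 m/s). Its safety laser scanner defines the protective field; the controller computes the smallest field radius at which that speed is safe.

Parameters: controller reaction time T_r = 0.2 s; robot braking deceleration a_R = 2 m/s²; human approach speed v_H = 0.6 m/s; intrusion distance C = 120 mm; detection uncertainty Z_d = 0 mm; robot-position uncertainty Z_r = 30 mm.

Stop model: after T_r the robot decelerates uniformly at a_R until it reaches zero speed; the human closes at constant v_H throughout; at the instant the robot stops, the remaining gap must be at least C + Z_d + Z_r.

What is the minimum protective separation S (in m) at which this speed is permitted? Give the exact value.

S_min = 2841/1600 m = 1.7756 m

stop time T_s = (33/20)/2 = 0.8250 s
reaction-phase robot travel = 1.6500·0.2000 = 0.3300 m
robot under decel: 1.6500²/(2·2.0000) = 0.6806 m
human closes 0.6000·1.0250 = 0.6150 m
margins: 0.1200+0.0000+0.0300 = 0.1500 m
S_min ≈ 0.3300+0.6806+0.6150+0.1500  ⇒  S_min = 2841/1600 m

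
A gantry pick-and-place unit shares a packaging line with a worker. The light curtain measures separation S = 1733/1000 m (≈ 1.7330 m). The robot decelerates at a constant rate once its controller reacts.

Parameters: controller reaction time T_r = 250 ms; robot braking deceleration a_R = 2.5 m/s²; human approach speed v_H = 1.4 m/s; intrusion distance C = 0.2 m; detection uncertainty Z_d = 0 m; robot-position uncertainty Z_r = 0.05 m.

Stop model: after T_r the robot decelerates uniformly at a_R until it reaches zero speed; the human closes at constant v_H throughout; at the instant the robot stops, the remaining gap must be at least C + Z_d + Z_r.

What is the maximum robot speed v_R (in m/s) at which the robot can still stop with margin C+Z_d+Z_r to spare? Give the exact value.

quadratic (1/5)·v² + (81/100)·v + (-1133/1000) = 0
  disc = (81/100)² − 4·(1/5)·(-1133/1000) = 25/16 ; √disc = 5/4
  v_R = (−(81/100) + 5/4) / (2·(1/5)) = 11/10 m/s
check:
T_s = v_R/a_R = (11/10)/(5/2) = 0.4400 s
robot in T_r: 1.1000·0.2500 = 0.2750 m
robot under decel: 1.1000²/(2·2.5000) = 0.2420 m
person approaches 1.4000·(0.2500+0.4400) = 0.9660 m
margins: 0.2000+0.0000+0.0500 = 0.2500 m
sum ≈ 0.2750+0.2420+0.9660+0.2500 ≈ 1.7330 m = S ✓

v_R_max = 11/10 m/s = 1.1000 m/s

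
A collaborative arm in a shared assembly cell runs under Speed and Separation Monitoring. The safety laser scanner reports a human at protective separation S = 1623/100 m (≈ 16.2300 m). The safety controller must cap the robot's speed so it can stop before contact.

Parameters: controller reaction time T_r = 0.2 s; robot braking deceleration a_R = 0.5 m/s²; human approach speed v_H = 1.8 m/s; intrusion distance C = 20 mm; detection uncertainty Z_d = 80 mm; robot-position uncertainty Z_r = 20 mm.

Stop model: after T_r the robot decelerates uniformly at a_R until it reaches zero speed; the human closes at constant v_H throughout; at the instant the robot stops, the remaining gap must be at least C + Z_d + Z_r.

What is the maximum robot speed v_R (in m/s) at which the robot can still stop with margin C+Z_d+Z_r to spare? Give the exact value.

collect terms ⇒ (1)·v_R² + (19/5)·v_R + (-63/4) = 0
  disc = (19/5)² − 4·(1)·(-63/4) = 1936/25 ; √disc = 44/5
  v_R = (−(19/5) + 44/5) / (2·(1)) = 5/2 m/s
check:
T_s = v_R/a_R = (5/2)/(1/2) = 5.0000 s
reaction-phase robot travel = 2.5000·0.2000 = 0.5000 m
robot under decel: 2.5000²/(2·0.5000) = 6.2500 m
human closes 1.8000·5.2000 = 9.3600 m
margins: 0.0200+0.0800+0.0200 = 0.1200 m
sum ≈ 0.5000+6.2500+9.3600+0.1200 ≈ 16.2300 m = S ✓

v_R_max = 5/2 m/s = 2.5000 m/s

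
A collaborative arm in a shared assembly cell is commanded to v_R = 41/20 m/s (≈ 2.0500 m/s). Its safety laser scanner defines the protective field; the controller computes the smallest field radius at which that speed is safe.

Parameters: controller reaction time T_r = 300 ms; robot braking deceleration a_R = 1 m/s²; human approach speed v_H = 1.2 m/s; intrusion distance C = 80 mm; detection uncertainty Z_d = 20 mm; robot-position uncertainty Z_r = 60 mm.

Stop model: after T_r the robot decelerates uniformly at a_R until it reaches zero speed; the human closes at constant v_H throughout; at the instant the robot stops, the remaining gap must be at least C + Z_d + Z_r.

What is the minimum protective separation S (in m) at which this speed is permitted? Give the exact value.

braking lasts T_s = (41/20)/1 = 2.0500 s
reaction-phase robot travel = 2.0500·0.3000 = 0.6150 m
braking distance = 2.0500²/(2·1.0000) = 2.1012 m
human over T_r+T_s: 1.2000·(0.3000+2.0500) = 2.8200 m
C+Z_d+Z_r = 0.0800+0.0200+0.0600 = 0.1600 m
S_min ≈ 0.6150+2.1012+2.8200+0.1600  ⇒  S_min = 4557/800 m

S_min = 4557/800 m = 5.6963 m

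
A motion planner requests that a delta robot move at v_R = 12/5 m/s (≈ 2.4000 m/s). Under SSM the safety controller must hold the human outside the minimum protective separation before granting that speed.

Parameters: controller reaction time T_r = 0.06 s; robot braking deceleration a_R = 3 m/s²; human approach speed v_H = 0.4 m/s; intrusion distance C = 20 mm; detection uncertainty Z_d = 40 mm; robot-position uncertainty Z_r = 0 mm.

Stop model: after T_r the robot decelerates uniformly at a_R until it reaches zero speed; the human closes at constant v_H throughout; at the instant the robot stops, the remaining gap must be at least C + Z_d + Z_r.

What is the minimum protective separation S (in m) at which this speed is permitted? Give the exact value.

S_min = 377/250 m = 1.5080 m

stop time T_s = (12/5)/3 = 0.8000 s
robot in T_r: 2.4000·0.0600 = 0.1440 m
robot under decel: 2.4000²/(2·3.0000) = 0.9600 m
human over T_r+T_s: 0.4000·(0.0600+0.8000) = 0.3440 m
C+Z_d+Z_r = 0.0200+0.0400+0.0000 = 0.0600 m
S_min ≈ 0.1440+0.9600+0.3440+0.0600  ⇒  S_min = 377/250 m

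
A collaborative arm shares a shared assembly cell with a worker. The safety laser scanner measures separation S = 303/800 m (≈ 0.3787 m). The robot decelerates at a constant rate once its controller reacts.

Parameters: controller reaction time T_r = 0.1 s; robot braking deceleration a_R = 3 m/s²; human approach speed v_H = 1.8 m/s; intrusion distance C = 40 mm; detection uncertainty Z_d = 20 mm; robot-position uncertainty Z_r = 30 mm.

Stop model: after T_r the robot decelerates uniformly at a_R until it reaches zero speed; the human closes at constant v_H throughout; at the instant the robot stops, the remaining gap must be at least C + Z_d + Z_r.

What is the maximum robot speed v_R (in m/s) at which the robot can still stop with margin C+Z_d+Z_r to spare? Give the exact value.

at the boundary: (1/6)·v² + (7/10)·v + (-87/800) = 0
  disc = (7/10)² − 4·(1/6)·(-87/800) = 9/16 ; √disc = 3/4
  v_R = (−(7/10) + 3/4) / (2·(1/6)) = 3/20 m/s
check:
stop time T_s = (3/20)/3 = 0.0500 s
reaction-phase robot travel = 0.1500·0.1000 = 0.0150 m
braking distance = 0.1500²/(2·3.0000) = 0.0037 m
human over T_r+T_s: 1.8000·(0.1000+0.0500) = 0.2700 m
C+Z_d+Z_r = 0.0400+0.0200+0.0300 = 0.0900 m
sum ≈ 0.0150+0.0037+0.2700+0.0900 ≈ 0.3787 m = S ✓

v_R_max = 3/20 m/s = 0.1500 m/s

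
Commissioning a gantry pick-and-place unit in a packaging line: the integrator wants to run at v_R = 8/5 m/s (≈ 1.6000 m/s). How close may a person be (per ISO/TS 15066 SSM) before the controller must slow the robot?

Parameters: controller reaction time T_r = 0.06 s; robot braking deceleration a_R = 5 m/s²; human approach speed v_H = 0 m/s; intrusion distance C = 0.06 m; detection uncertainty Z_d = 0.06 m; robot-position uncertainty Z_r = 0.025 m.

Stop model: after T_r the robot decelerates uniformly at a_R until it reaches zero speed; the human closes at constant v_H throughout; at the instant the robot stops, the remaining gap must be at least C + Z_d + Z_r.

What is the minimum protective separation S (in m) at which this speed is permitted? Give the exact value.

S_min = 497/1000 m = 0.4970 m

T_s = v_R/a_R = (8/5)/5 = 0.3200 s
robot in T_r: 1.6000·0.0600 = 0.0960 m
robot covers 1.6000·0.3200 − ½·5.0000·0.3200² = 0.2560 m while stopping
human closes 0.0000·0.3800 = 0.0000 m
residual clearance needed = 0.0600+0.0600+0.0250 = 0.1450 m
S_min ≈ 0.0960+0.2560+0.0000+0.1450  ⇒  S_min = 497/1000 m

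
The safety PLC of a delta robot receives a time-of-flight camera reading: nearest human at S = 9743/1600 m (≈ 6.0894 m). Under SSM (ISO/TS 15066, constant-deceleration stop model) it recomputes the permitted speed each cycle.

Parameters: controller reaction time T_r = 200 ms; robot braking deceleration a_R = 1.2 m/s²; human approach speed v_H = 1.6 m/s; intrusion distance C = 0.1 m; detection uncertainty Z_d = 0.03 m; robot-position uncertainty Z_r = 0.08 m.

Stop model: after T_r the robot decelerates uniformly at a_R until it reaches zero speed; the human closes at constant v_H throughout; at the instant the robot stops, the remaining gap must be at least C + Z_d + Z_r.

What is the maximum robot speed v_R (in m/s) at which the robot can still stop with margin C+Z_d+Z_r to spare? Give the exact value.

v_R_max = 9/4 m/s = 2.2500 m/s

at the boundary: (5/12)·v² + (23/15)·v + (-1779/320) = 0
  disc = (23/15)² − 4·(5/12)·(-1779/320) = 167281/14400 ; √disc = 409/120
  v_R = (−(23/15) + 409/120) / (2·(5/12)) = 9/4 m/s
check:
braking lasts T_s = (9/4)/(6/5) = 1.8750 s
robot covers v_R·T_r = 2.2500·0.2000 = 0.4500 m before braking
robot under decel: 2.2500²/(2·1.2000) = 2.1094 m
person approaches 1.6000·(0.2000+1.8750) = 3.3200 m
margins: 0.1000+0.0300+0.0800 = 0.2100 m
sum ≈ 0.4500+2.1094+3.3200+0.2100 ≈ 6.0894 m = S ✓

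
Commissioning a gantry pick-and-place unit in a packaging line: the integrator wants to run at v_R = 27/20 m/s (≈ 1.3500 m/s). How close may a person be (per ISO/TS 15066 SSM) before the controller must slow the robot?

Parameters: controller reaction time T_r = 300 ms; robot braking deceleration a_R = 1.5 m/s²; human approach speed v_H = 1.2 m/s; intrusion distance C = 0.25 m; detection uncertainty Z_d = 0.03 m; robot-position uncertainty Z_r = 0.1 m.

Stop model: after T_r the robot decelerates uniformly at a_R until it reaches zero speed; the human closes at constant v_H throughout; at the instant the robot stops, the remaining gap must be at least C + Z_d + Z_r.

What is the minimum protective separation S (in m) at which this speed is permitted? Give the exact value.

braking lasts T_s = (27/20)/(3/2) = 0.9000 s
reaction-phase robot travel = 1.3500·0.3000 = 0.4050 m
braking distance = 1.3500²/(2·1.5000) = 0.6075 m
person approaches 1.2000·(0.3000+0.9000) = 1.4400 m
residual clearance needed = 0.2500+0.0300+0.1000 = 0.3800 m
S_min ≈ 0.4050+0.6075+1.4400+0.3800  ⇒  S_min = 1133/400 m

S_min = 1133/400 m = 2.8325 m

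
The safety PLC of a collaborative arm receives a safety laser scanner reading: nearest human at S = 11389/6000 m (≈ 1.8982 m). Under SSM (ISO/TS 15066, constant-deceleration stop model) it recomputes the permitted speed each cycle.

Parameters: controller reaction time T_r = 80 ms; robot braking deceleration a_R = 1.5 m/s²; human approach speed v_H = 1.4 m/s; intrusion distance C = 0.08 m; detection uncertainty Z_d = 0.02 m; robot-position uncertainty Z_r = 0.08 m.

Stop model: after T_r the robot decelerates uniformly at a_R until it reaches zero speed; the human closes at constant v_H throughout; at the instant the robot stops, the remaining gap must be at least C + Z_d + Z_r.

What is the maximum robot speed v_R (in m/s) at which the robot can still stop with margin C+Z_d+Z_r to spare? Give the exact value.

v_R_max = 23/20 m/s = 1.1500 m/s

collect terms ⇒ (1/3)·v_R² + (76/75)·v_R + (-9637/6000) = 0
  disc = (76/75)² − 4·(1/3)·(-9637/6000) = 7921/2500 ; √disc = 89/50
  v_R = (−(76/75) + 89/50) / (2·(1/3)) = 23/20 m/s
check:
stop time T_s = (23/20)/(3/2) = 0.7667 s
robot in T_r: 1.1500·0.0800 = 0.0920 m
robot covers 1.1500·0.7667 − ½·1.5000·0.7667² = 0.4408 m while stopping
human closes 1.4000·0.8467 = 1.1853 m
C+Z_d+Z_r = 0.0800+0.0200+0.0800 = 0.1800 m
sum ≈ 0.0920+0.4408+1.1853+0.1800 ≈ 1.8982 m = S ✓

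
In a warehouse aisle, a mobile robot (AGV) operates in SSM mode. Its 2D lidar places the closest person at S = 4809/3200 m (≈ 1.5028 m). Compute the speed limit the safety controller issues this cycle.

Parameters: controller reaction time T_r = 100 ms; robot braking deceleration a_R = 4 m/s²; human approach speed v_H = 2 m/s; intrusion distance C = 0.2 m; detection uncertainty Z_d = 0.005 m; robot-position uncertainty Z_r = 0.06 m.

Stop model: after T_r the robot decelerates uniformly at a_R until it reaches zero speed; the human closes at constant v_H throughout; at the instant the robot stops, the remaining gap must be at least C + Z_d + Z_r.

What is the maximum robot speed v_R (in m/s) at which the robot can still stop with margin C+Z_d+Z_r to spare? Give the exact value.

v_R_max = 27/20 m/s = 1.3500 m/s

quadratic (1/8)·v² + (3/5)·v + (-3321/3200) = 0
  disc = (3/5)² − 4·(1/8)·(-3321/3200) = 225/256 ; √disc = 15/16
  v_R = (−(3/5) + 15/16) / (2·(1/8)) = 27/20 m/s
check:
T_s = v_R/a_R = (27/20)/4 = 0.3375 s
reaction-phase robot travel = 1.3500·0.1000 = 0.1350 m
robot under decel: 1.3500²/(2·4.0000) = 0.2278 m
person approaches 2.0000·(0.1000+0.3375) = 0.8750 m
C+Z_d+Z_r = 0.2000+0.0050+0.0600 = 0.2650 m
sum ≈ 0.1350+0.2278+0.8750+0.2650 ≈ 1.5028 m = S ✓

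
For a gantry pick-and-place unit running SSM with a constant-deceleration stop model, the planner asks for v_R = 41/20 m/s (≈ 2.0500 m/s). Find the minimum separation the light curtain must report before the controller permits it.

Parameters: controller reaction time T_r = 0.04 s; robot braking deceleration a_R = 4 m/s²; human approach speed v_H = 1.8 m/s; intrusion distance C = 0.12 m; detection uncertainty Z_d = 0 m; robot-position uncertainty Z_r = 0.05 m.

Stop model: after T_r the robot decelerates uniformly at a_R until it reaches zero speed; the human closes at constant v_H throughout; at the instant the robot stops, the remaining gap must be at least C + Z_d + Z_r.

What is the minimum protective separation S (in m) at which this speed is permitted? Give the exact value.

braking lasts T_s = (41/20)/4 = 0.5125 s
robot in T_r: 2.0500·0.0400 = 0.0820 m
robot under decel: 2.0500²/(2·4.0000) = 0.5253 m
human closes 1.8000·0.5525 = 0.9945 m
margins: 0.1200+0.0000+0.0500 = 0.1700 m
S_min ≈ 0.0820+0.5253+0.9945+0.1700  ⇒  S_min = 28349/16000 m

S_min = 28349/16000 m = 1.7718 m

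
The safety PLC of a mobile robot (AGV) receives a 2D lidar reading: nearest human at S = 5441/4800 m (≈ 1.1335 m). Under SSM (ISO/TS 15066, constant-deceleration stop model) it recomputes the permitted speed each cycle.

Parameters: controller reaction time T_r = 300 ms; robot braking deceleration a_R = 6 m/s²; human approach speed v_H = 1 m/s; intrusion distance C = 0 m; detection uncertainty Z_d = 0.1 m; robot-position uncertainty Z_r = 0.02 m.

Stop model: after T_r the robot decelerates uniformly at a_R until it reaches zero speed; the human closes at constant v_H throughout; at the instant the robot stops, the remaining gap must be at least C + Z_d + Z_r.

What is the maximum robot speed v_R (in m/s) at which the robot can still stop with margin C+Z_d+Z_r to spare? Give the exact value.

v_R_max = 5/4 m/s = 1.2500 m/s

quadratic (1/12)·v² + (7/15)·v + (-137/192) = 0
  disc = (7/15)² − 4·(1/12)·(-137/192) = 729/1600 ; √disc = 27/40
  v_R = (−(7/15) + 27/40) / (2·(1/12)) = 5/4 m/s
check:
T_s = v_R/a_R = (5/4)/6 = 0.2083 s
robot covers v_R·T_r = 1.2500·0.3000 = 0.3750 m before braking
braking distance = 1.2500²/(2·6.0000) = 0.1302 m
human over T_r+T_s: 1.0000·(0.3000+0.2083) = 0.5083 m
C+Z_d+Z_r = 0.0000+0.1000+0.0200 = 0.1200 m
sum ≈ 0.3750+0.1302+0.5083+0.1200 ≈ 1.1335 m = S ✓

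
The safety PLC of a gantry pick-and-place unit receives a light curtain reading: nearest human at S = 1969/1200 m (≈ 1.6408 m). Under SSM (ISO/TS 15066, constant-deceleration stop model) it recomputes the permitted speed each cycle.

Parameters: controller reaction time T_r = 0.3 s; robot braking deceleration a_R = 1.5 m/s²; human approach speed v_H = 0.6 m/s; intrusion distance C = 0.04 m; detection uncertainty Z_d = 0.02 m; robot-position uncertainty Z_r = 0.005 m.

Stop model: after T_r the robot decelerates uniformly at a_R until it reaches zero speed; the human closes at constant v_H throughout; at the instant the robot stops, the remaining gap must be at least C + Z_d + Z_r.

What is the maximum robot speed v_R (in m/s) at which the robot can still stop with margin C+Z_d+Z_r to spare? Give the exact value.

collect terms ⇒ (1/3)·v_R² + (7/10)·v_R + (-67/48) = 0
  disc = (7/10)² − 4·(1/3)·(-67/48) = 529/225 ; √disc = 23/15
  v_R = (−(7/10) + 23/15) / (2·(1/3)) = 5/4 m/s
check:
stop time T_s = (5/4)/(3/2) = 0.8333 s
robot in T_r: 1.2500·0.3000 = 0.3750 m
robot under decel: 1.2500²/(2·1.5000) = 0.5208 m
person approaches 0.6000·(0.3000+0.8333) = 0.6800 m
C+Z_d+Z_r = 0.0400+0.0200+0.0050 = 0.0650 m
sum ≈ 0.3750+0.5208+0.6800+0.0650 ≈ 1.6408 m = S ✓

v_R_max = 5/4 m/s = 1.2500 m/s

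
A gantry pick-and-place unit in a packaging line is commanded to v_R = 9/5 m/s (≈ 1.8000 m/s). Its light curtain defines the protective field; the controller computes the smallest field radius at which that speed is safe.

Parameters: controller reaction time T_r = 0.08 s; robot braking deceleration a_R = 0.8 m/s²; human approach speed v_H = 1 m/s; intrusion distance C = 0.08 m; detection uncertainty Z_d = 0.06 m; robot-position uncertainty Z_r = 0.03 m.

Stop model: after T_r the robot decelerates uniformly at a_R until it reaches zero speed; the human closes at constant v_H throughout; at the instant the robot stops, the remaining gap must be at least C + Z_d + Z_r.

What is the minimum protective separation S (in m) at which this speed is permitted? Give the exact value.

S_min = 4669/1000 m = 4.6690 m

T_s = v_R/a_R = (9/5)/(4/5) = 2.2500 s
reaction-phase robot travel = 1.8000·0.0800 = 0.1440 m
robot covers 1.8000·2.2500 − ½·0.8000·2.2500² = 2.0250 m while stopping
person approaches 1.0000·(0.0800+2.2500) = 2.3300 m
margins: 0.0800+0.0600+0.0300 = 0.1700 m
S_min ≈ 0.1440+2.0250+2.3300+0.1700  ⇒  S_min = 4669/1000 m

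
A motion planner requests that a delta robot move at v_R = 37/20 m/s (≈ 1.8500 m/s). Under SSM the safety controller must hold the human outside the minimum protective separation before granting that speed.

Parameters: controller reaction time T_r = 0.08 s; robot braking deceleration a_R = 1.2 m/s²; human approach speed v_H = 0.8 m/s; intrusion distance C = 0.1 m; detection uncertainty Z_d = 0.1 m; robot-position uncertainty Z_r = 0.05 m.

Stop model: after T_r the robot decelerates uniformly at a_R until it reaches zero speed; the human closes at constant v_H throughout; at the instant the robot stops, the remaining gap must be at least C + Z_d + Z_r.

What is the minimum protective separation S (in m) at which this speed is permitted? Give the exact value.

stop time T_s = (37/20)/(6/5) = 1.5417 s
robot covers v_R·T_r = 1.8500·0.0800 = 0.1480 m before braking
robot covers 1.8500·1.5417 − ½·1.2000·1.5417² = 1.4260 m while stopping
person approaches 0.8000·(0.0800+1.5417) = 1.2973 m
residual clearance needed = 0.1000+0.1000+0.0500 = 0.2500 m
S_min ≈ 0.1480+1.4260+1.2973+0.2500  ⇒  S_min = 24971/8000 m

S_min = 24971/8000 m = 3.1214 m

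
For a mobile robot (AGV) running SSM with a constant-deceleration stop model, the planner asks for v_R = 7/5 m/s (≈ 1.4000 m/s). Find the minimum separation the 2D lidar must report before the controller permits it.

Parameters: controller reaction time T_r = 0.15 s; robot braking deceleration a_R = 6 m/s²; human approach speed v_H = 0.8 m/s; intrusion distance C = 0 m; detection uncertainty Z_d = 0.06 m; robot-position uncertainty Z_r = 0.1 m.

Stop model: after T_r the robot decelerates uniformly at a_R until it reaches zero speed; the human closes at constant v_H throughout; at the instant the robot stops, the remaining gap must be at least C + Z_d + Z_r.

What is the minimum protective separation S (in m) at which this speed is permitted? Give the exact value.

T_s = v_R/a_R = (7/5)/6 = 0.2333 s
robot in T_r: 1.4000·0.1500 = 0.2100 m
robot under decel: 1.4000²/(2·6.0000) = 0.1633 m
person approaches 0.8000·(0.1500+0.2333) = 0.3067 m
margins: 0.0000+0.0600+0.1000 = 0.1600 m
S_min ≈ 0.2100+0.1633+0.3067+0.1600  ⇒  S_min = 21/25 m

S_min = 21/25 m = 0.8400 m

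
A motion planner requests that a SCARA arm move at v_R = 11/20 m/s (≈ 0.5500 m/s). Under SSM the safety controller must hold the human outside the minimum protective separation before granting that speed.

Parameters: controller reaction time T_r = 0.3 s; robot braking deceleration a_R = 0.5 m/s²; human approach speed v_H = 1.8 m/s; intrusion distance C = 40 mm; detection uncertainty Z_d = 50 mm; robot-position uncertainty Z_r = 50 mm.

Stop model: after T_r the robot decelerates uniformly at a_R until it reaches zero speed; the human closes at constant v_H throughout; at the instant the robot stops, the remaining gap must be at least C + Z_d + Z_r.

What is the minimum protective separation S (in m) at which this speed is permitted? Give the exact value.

S_min = 1251/400 m = 3.1275 m

braking lasts T_s = (11/20)/(1/2) = 1.1000 s
robot covers v_R·T_r = 0.5500·0.3000 = 0.1650 m before braking
robot under decel: 0.5500²/(2·0.5000) = 0.3025 m
person approaches 1.8000·(0.3000+1.1000) = 2.5200 m
C+Z_d+Z_r = 0.0400+0.0500+0.0500 = 0.1400 m
S_min ≈ 0.1650+0.3025+2.5200+0.1400  ⇒  S_min = 1251/400 m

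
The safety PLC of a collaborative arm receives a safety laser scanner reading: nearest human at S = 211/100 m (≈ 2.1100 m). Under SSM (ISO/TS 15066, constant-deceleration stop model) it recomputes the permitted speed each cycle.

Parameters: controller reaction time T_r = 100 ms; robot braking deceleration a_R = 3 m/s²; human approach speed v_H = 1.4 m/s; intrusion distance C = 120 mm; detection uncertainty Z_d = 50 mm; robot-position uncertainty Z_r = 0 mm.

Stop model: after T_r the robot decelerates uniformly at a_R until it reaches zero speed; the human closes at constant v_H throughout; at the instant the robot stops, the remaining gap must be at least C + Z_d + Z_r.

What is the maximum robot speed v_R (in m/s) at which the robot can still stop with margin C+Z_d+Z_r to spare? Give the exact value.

v_R_max = 2 m/s = 2.0000 m/s

quadratic (1/6)·v² + (17/30)·v + (-9/5) = 0
  disc = (17/30)² − 4·(1/6)·(-9/5) = 1369/900 ; √disc = 37/30
  v_R = (−(17/30) + 37/30) / (2·(1/6)) = 2 m/s
check:
braking lasts T_s = 2/3 = 0.6667 s
robot covers v_R·T_r = 2.0000·0.1000 = 0.2000 m before braking
braking distance = 2.0000²/(2·3.0000) = 0.6667 m
human over T_r+T_s: 1.4000·(0.1000+0.6667) = 1.0733 m
residual clearance needed = 0.1200+0.0500+0.0000 = 0.1700 m
sum ≈ 0.2000+0.6667+1.0733+0.1700 ≈ 2.1100 m = S ✓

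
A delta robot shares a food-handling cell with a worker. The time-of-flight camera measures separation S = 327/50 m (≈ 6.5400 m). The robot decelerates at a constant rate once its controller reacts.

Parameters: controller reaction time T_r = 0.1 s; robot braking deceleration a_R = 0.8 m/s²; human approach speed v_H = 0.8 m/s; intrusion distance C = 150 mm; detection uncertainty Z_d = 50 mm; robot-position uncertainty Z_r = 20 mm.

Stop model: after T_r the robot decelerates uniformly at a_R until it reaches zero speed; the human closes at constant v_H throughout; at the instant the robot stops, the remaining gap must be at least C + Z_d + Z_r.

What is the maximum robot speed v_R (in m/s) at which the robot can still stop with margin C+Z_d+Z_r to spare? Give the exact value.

v_R_max = 12/5 m/s = 2.4000 m/s

at the boundary: (5/8)·v² + (11/10)·v + (-156/25) = 0
  disc = (11/10)² − 4·(5/8)·(-156/25) = 1681/100 ; √disc = 41/10
  v_R = (−(11/10) + 41/10) / (2·(5/8)) = 12/5 m/s
check:
braking lasts T_s = (12/5)/(4/5) = 3.0000 s
robot in T_r: 2.4000·0.1000 = 0.2400 m
robot under decel: 2.4000²/(2·0.8000) = 3.6000 m
human over T_r+T_s: 0.8000·(0.1000+3.0000) = 2.4800 m
C+Z_d+Z_r = 0.1500+0.0500+0.0200 = 0.2200 m
sum ≈ 0.2400+3.6000+2.4800+0.2200 ≈ 6.5400 m = S ✓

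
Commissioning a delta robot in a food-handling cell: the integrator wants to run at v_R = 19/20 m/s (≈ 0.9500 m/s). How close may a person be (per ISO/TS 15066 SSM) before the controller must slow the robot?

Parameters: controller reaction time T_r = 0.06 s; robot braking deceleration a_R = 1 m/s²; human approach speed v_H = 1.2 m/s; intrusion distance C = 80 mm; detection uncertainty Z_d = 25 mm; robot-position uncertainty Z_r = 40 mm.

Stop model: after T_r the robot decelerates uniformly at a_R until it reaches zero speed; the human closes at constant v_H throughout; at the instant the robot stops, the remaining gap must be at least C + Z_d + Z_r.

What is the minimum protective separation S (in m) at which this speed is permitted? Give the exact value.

S_min = 7461/4000 m = 1.8653 m

stop time T_s = (19/20)/1 = 0.9500 s
reaction-phase robot travel = 0.9500·0.0600 = 0.0570 m
robot under decel: 0.9500²/(2·1.0000) = 0.4512 m
person approaches 1.2000·(0.0600+0.9500) = 1.2120 m
margins: 0.0800+0.0250+0.0400 = 0.1450 m
S_min ≈ 0.0570+0.4512+1.2120+0.1450  ⇒  S_min = 7461/4000 m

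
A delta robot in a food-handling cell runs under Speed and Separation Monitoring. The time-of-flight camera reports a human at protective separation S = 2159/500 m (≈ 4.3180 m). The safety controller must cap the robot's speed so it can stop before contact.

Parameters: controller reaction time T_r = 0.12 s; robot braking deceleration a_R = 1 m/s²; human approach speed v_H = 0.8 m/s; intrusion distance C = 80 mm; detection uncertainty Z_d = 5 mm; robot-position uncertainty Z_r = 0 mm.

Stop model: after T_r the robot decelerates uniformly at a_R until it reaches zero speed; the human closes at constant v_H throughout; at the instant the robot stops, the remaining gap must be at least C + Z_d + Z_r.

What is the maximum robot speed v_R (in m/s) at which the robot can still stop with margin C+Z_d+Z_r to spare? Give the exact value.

quadratic (1/2)·v² + (23/25)·v + (-4137/1000) = 0
  disc = (23/25)² − 4·(1/2)·(-4137/1000) = 22801/2500 ; √disc = 151/50
  v_R = (−(23/25) + 151/50) / (2·(1/2)) = 21/10 m/s
check:
stop time T_s = (21/10)/1 = 2.1000 s
reaction-phase robot travel = 2.1000·0.1200 = 0.2520 m
robot under decel: 2.1000²/(2·1.0000) = 2.2050 m
human closes 0.8000·2.2200 = 1.7760 m
margins: 0.0800+0.0050+0.0000 = 0.0850 m
sum ≈ 0.2520+2.2050+1.7760+0.0850 ≈ 4.3180 m = S ✓

v_R_max = 21/10 m/s = 2.1000 m/s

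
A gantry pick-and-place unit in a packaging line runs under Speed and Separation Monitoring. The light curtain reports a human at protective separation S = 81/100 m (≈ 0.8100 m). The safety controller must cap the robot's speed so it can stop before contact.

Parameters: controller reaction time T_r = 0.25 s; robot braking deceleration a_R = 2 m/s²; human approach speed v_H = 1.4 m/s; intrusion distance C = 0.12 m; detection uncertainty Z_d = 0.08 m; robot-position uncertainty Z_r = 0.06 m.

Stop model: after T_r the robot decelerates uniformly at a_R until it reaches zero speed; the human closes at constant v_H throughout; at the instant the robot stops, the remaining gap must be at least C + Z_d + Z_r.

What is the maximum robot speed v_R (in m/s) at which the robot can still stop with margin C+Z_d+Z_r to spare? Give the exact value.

at the boundary: (1/4)·v² + (19/20)·v + (-1/5) = 0
  disc = (19/20)² − 4·(1/4)·(-1/5) = 441/400 ; √disc = 21/20
  v_R = (−(19/20) + 21/20) / (2·(1/4)) = 1/5 m/s
check:
braking lasts T_s = (1/5)/2 = 0.1000 s
reaction-phase robot travel = 0.2000·0.2500 = 0.0500 m
braking distance = 0.2000²/(2·2.0000) = 0.0100 m
human closes 1.4000·0.3500 = 0.4900 m
margins: 0.1200+0.0800+0.0600 = 0.2600 m
sum ≈ 0.0500+0.0100+0.4900+0.2600 ≈ 0.8100 m = S ✓

v_R_max = 1/5 m/s = 0.2000 m/s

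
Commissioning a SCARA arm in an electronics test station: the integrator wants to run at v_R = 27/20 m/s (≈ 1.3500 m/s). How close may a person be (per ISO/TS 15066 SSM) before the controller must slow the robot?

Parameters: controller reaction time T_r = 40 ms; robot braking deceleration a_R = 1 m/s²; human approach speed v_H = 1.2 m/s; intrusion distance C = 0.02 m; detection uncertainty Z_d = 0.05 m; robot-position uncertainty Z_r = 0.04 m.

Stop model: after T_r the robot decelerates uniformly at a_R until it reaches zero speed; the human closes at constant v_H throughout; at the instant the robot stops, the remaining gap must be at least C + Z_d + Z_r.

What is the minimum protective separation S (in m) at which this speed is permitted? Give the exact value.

stop time T_s = (27/20)/1 = 1.3500 s
reaction-phase robot travel = 1.3500·0.0400 = 0.0540 m
robot under decel: 1.3500²/(2·1.0000) = 0.9113 m
person approaches 1.2000·(0.0400+1.3500) = 1.6680 m
C+Z_d+Z_r = 0.0200+0.0500+0.0400 = 0.1100 m
S_min ≈ 0.0540+0.9113+1.6680+0.1100  ⇒  S_min = 10973/4000 m

S_min = 10973/4000 m = 2.7433 m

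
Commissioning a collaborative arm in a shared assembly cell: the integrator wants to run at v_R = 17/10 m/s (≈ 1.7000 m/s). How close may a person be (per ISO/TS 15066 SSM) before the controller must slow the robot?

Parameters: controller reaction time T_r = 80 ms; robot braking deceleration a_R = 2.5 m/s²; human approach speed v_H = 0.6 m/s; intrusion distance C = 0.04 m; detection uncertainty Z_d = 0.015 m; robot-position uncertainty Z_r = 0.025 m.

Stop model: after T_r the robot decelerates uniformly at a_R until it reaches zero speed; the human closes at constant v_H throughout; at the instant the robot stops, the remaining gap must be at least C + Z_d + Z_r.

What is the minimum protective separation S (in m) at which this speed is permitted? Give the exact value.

S_min = 5/4 m = 1.2500 m

stop time T_s = (17/10)/(5/2) = 0.6800 s
reaction-phase robot travel = 1.7000·0.0800 = 0.1360 m
robot under decel: 1.7000²/(2·2.5000) = 0.5780 m
human closes 0.6000·0.7600 = 0.4560 m
C+Z_d+Z_r = 0.0400+0.0150+0.0250 = 0.0800 m
S_min ≈ 0.1360+0.5780+0.4560+0.0800  ⇒  S_min = 5/4 m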